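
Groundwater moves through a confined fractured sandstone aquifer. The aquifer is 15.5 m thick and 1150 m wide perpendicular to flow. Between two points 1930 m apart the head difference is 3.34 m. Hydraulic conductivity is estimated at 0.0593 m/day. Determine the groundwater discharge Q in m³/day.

Cross-sectional area A = 1150 × 15.5 = 17825 m².
Hydraulic gradient i = Δh / L = 3.34 / 1930 = 0.001731.
Darcy's law: Q = K · A · i = 0.05930 × 17825 × 0.001731 = 1.829 m³/day.

1.83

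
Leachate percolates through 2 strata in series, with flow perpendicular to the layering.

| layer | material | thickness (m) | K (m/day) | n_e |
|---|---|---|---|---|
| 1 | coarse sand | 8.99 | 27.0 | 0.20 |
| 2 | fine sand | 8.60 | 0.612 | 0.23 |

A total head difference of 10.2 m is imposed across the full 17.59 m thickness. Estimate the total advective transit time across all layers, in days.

5.33

With flow normal to the layers, continuity requires the same specific discharge q through every layer.
Σ(b_i/K_i) = 8.99/27.0 + 8.60/0.612 = 14.39 d.
q = Δh / Σ(b_i/K_i) = 10.2 / 14.39 = 0.7091 m/day.
In each layer the seepage velocity is v_i = q/n_i, so the layer transit time is t_i = b_i·n_i / q:
  layer 1 (coarse sand): t_1 = 8.99 × 0.20 / 0.7091 = 2.536 d
  layer 2 (fine sand): t_2 = 8.60 × 0.23 / 0.7091 = 2.790 d
Total t = Σ t_i = 5.325 days.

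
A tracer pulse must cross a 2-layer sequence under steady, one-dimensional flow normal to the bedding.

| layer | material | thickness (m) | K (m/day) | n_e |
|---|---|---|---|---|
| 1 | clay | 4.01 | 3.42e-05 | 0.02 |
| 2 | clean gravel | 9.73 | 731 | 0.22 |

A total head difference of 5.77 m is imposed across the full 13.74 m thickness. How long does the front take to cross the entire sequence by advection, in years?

124

With flow normal to the layers, continuity requires the same specific discharge q through every layer.
Σ(b_i/K_i) = 4.01/3.42e-05 + 9.73/731 = 1.173e+05 d.
q = Δh / Σ(b_i/K_i) = 5.77 / 1.173e+05 = 4.921e-05 m/day.
In each layer the seepage velocity is v_i = q/n_i, so the layer transit time is t_i = b_i·n_i / q:
  layer 1 (clay): t_1 = 4.01 × 0.02 / 4.921e-05 = 1630 d
  layer 2 (clean gravel): t_2 = 9.73 × 0.22 / 4.921e-05 = 43499 d
Total t = Σ t_i = 45129 days = 123.6 years.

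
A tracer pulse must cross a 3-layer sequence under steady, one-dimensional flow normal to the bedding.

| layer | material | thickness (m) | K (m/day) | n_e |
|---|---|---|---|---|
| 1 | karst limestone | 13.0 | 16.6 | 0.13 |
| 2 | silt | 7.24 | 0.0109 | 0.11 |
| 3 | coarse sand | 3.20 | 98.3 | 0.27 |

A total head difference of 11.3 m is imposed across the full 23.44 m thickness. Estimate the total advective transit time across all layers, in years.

With flow normal to the layers, continuity requires the same specific discharge q through every layer.
Σ(b_i/K_i) = 13.0/16.6 + 7.24/0.0109 + 3.20/98.3 = 665.0 d.
q = Δh / Σ(b_i/K_i) = 11.3 / 665.0 = 0.01699 m/day.
In each layer the seepage velocity is v_i = q/n_i, so the layer transit time is t_i = b_i·n_i / q:
  layer 1 (karst limestone): t_1 = 13.0 × 0.13 / 0.01699 = 99.46 d
  layer 2 (silt): t_2 = 7.24 × 0.11 / 0.01699 = 46.87 d
  layer 3 (coarse sand): t_3 = 3.20 × 0.27 / 0.01699 = 50.85 d
Total t = Σ t_i = 197.2 days = 0.5398 years.

0.540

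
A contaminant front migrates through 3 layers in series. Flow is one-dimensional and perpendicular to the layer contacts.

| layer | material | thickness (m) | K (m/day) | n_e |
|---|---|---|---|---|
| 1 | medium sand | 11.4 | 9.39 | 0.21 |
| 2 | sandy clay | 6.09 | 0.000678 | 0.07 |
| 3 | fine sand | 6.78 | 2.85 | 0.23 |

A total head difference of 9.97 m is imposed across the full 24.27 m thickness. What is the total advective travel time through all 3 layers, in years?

With flow normal to the layers, continuity requires the same specific discharge q through every layer.
Σ(b_i/K_i) = 11.4/9.39 + 6.09/0.000678 + 6.78/2.85 = 8986 d.
q = Δh / Σ(b_i/K_i) = 9.97 / 8986 = 0.001110 m/day.
In each layer the seepage velocity is v_i = q/n_i, so the layer transit time is t_i = b_i·n_i / q:
  layer 1 (medium sand): t_1 = 11.4 × 0.21 / 0.001110 = 2158 d
  layer 2 (sandy clay): t_2 = 6.09 × 0.07 / 0.001110 = 384.2 d
  layer 3 (fine sand): t_3 = 6.78 × 0.23 / 0.001110 = 1405 d
Total t = Σ t_i = 3947 days = 10.81 years.

10.8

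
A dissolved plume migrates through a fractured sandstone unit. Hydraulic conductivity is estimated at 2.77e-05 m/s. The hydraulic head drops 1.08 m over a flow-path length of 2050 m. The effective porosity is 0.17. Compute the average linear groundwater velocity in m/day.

0.00742

Convert K: 2.77e-05 m/s × 86400 = 2.393 m/day.
Hydraulic gradient i = Δh / L = 1.08 / 2050 = 0.0005268.
Darcy flux q = K · i = 2.393 × 0.0005268 = 0.001261 m/day.
Seepage velocity v = q / n_e = 0.001261 / 0.17 = 0.007417 m/day.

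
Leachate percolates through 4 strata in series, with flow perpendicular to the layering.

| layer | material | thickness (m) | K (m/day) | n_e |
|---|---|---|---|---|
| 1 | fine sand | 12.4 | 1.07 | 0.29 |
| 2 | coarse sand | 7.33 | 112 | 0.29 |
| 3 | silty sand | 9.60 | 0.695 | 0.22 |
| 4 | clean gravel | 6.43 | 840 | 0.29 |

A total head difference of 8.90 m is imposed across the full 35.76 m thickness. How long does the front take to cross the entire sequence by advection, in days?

27.8

With flow normal to the layers, continuity requires the same specific discharge q through every layer.
Σ(b_i/K_i) = 12.4/1.07 + 7.33/112 + 9.60/0.695 + 6.43/840 = 25.47 d.
q = Δh / Σ(b_i/K_i) = 8.90 / 25.47 = 0.3494 m/day.
In each layer the seepage velocity is v_i = q/n_i, so the layer transit time is t_i = b_i·n_i / q:
  layer 1 (fine sand): t_1 = 12.4 × 0.29 / 0.3494 = 10.29 d
  layer 2 (coarse sand): t_2 = 7.33 × 0.29 / 0.3494 = 6.084 d
  layer 3 (silty sand): t_3 = 9.60 × 0.22 / 0.3494 = 6.045 d
  layer 4 (clean gravel): t_4 = 6.43 × 0.29 / 0.3494 = 5.337 d
Total t = Σ t_i = 27.76 days.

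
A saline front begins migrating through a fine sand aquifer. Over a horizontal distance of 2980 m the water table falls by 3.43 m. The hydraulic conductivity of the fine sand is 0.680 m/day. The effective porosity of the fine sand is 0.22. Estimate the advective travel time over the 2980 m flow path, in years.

Hydraulic gradient i = Δh / L = 3.43 / 2980 = 0.001151.
Darcy flux q = K · i = 0.6800 × 0.001151 = 0.0007827 m/day.
Seepage velocity v = q / n_e = 0.0007827 / 0.22 = 0.003558 m/day.
Travel time t = L / v = 2980 / 0.003558 = 8.376e+05 days = 2293 years.

2290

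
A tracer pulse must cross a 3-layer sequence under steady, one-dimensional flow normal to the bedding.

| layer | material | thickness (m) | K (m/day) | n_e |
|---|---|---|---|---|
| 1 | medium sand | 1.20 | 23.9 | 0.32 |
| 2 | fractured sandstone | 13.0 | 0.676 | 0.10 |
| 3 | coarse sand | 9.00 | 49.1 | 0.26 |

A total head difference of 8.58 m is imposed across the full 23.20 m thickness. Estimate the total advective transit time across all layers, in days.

With flow normal to the layers, continuity requires the same specific discharge q through every layer.
Σ(b_i/K_i) = 1.20/23.9 + 13.0/0.676 + 9.00/49.1 = 19.46 d.
q = Δh / Σ(b_i/K_i) = 8.58 / 19.46 = 0.4408 m/day.
In each layer the seepage velocity is v_i = q/n_i, so the layer transit time is t_i = b_i·n_i / q:
  layer 1 (medium sand): t_1 = 1.20 × 0.32 / 0.4408 = 0.8711 d
  layer 2 (fractured sandstone): t_2 = 13.0 × 0.10 / 0.4408 = 2.949 d
  layer 3 (coarse sand): t_3 = 9.00 × 0.26 / 0.4408 = 5.308 d
Total t = Σ t_i = 9.129 days.

9.13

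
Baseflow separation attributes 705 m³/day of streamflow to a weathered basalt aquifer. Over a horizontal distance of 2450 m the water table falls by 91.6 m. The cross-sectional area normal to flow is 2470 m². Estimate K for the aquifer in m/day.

Hydraulic gradient i = Δh / L = 91.6 / 2450 = 0.03739.
From Q = K·A·i, K = Q / (A·i) = 705 / (2470 × 0.03739) = 7.634 m/day.

7.63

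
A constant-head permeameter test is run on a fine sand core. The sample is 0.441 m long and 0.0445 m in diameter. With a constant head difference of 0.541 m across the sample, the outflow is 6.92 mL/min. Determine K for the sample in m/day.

5.22

Cross-sectional area A = π·(d/2)² = π × (0.0445/2)² = 0.001555 m².
Convert discharge: 6.92 mL/min = 1.153e-07 m³/s.
Darcy's law rearranged: K = Q·L / (A·Δh) = 1.153e-07 × 0.441 / (0.001555 × 0.541) = 6.045e-05 m/s = 5.223 m/day.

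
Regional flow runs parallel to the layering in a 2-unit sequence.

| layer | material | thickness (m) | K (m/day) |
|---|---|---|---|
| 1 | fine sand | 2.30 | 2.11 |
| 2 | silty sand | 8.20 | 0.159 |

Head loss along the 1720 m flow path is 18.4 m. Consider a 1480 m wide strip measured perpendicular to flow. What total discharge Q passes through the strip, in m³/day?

Flow is parallel to layering, so each bed carries its own Darcy discharge and the transmissivities add.
Σ(K_i·b_i) = 2.11×2.30 + 0.159×8.20 = 6.157 m²/day.
Hydraulic gradient i = Δh / L = 18.4 / 1720 = 0.01070.
Q = Σ(K_i·b_i) · W · i = 6.157 × 1480 × 0.01070 = 97.48 m³/day.

97.5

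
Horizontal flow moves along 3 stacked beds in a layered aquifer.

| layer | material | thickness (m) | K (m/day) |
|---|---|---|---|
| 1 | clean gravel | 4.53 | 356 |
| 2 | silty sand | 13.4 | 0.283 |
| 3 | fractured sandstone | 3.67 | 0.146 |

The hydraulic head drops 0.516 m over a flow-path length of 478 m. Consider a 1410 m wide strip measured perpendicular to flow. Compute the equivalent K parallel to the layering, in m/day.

74.9

Flow is parallel to layering, so each bed carries its own Darcy discharge and the transmissivities add.
Σ(K_i·b_i) = 356×4.53 + 0.283×13.4 + 0.146×3.67 = 1617 m²/day.
Total thickness b = 21.60 m, so K_eq = Σ(K_i·b_i)/b = 74.86 m/day.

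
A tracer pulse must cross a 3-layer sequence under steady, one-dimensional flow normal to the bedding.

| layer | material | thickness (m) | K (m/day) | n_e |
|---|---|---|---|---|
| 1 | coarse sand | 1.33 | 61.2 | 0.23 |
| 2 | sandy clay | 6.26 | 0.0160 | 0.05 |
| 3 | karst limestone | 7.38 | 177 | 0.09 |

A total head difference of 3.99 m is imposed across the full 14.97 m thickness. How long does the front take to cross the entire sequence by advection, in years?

With flow normal to the layers, continuity requires the same specific discharge q through every layer.
Σ(b_i/K_i) = 1.33/61.2 + 6.26/0.0160 + 7.38/177 = 391.3 d.
q = Δh / Σ(b_i/K_i) = 3.99 / 391.3 = 0.01020 m/day.
In each layer the seepage velocity is v_i = q/n_i, so the layer transit time is t_i = b_i·n_i / q:
  layer 1 (coarse sand): t_1 = 1.33 × 0.23 / 0.01020 = 30.00 d
  layer 2 (sandy clay): t_2 = 6.26 × 0.05 / 0.01020 = 30.70 d
  layer 3 (karst limestone): t_3 = 7.38 × 0.09 / 0.01020 = 65.14 d
Total t = Σ t_i = 125.8 days = 0.3445 years.

0.345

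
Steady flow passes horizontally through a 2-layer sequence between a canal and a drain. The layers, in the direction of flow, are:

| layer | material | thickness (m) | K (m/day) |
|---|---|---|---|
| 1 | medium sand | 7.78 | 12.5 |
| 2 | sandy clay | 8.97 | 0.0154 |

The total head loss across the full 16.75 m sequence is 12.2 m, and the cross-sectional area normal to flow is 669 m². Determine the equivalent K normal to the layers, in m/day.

0.0287

Flow is perpendicular to layering, so the layers act in series and the equivalent K is the thickness-weighted harmonic mean.
Total thickness L = 7.78 + 8.97 = 16.75 m.
Σ(b_i/K_i) = 7.78/12.5 + 8.97/0.0154 = 583.1 d.
K_eq = L / Σ(b_i/K_i) = 16.75 / 583.1 = 0.02873 m/day.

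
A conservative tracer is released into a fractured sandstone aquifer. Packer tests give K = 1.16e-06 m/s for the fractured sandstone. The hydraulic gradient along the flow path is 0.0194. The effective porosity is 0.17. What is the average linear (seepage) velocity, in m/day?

Convert K: 1.16e-06 m/s × 86400 = 0.1002 m/day.
Hydraulic gradient i = 0.0194.
Darcy flux q = K · i = 0.1002 × 0.01940 = 0.001944 m/day.
Seepage velocity v = q / n_e = 0.001944 / 0.17 = 0.01144 m/day.

0.0114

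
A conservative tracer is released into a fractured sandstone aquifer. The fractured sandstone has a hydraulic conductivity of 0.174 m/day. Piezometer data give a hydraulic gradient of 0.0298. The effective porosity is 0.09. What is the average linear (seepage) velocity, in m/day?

Hydraulic gradient i = 0.0298.
Darcy flux q = K · i = 0.1740 × 0.02980 = 0.005185 m/day.
Seepage velocity v = q / n_e = 0.005185 / 0.09 = 0.05761 m/day.

0.0576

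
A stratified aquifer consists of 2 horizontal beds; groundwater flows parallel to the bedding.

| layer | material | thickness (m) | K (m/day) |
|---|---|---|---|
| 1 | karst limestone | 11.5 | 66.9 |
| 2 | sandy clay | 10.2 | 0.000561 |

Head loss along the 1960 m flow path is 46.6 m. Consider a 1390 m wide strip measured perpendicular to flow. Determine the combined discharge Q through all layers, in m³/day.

Flow is parallel to layering, so each bed carries its own Darcy discharge and the transmissivities add.
Σ(K_i·b_i) = 66.9×11.5 + 0.000561×10.2 = 769.4 m²/day.
Hydraulic gradient i = Δh / L = 46.6 / 1960 = 0.02378.
Q = Σ(K_i·b_i) · W · i = 769.4 × 1390 × 0.02378 = 25426 m³/day.

25400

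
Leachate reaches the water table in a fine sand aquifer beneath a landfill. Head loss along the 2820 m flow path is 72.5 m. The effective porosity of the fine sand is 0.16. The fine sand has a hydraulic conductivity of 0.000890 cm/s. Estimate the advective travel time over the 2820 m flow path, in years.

Convert K: 0.000890 cm/s × 864 = 0.7690 m/day.
Hydraulic gradient i = Δh / L = 72.5 / 2820 = 0.02571.
Darcy flux q = K · i = 0.7690 × 0.02571 = 0.01977 m/day.
Seepage velocity v = q / n_e = 0.01977 / 0.16 = 0.1236 m/day.
Travel time t = L / v = 2820 / 0.1236 = 22823 days = 62.49 years.

62.5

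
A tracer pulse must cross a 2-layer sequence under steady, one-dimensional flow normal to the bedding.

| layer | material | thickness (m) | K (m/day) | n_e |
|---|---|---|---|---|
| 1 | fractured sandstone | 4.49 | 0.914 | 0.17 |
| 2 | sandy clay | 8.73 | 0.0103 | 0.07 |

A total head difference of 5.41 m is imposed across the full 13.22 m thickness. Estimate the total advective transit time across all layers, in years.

With flow normal to the layers, continuity requires the same specific discharge q through every layer.
Σ(b_i/K_i) = 4.49/0.914 + 8.73/0.0103 = 852.5 d.
q = Δh / Σ(b_i/K_i) = 5.41 / 852.5 = 0.006346 m/day.
In each layer the seepage velocity is v_i = q/n_i, so the layer transit time is t_i = b_i·n_i / q:
  layer 1 (fractured sandstone): t_1 = 4.49 × 0.17 / 0.006346 = 120.3 d
  layer 2 (sandy clay): t_2 = 8.73 × 0.07 / 0.006346 = 96.29 d
Total t = Σ t_i = 216.6 days = 0.5929 years.

0.593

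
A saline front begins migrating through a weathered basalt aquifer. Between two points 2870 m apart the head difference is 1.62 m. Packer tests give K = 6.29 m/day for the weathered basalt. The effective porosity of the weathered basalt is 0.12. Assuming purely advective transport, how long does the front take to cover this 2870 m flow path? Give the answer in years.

Hydraulic gradient i = Δh / L = 1.62 / 2870 = 0.0005645.
Darcy flux q = K · i = 6.290 × 0.0005645 = 0.003550 m/day.
Seepage velocity v = q / n_e = 0.003550 / 0.12 = 0.02959 m/day.
Travel time t = L / v = 2870 / 0.02959 = 97002 days = 265.6 years.

266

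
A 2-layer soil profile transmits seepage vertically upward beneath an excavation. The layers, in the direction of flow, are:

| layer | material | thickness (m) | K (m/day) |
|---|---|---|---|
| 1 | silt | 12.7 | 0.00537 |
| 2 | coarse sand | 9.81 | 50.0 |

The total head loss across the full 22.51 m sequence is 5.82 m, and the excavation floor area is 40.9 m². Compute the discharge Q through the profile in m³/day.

0.101

Flow is perpendicular to layering, so the layers act in series and the equivalent K is the thickness-weighted harmonic mean.
Total thickness L = 12.7 + 9.81 = 22.51 m.
Σ(b_i/K_i) = 12.7/0.00537 + 9.81/50.0 = 2365 d.
K_eq = L / Σ(b_i/K_i) = 22.51 / 2365 = 0.009517 m/day.
Q = K_eq · A · (Δh/L) = 0.009517 × 40.9 × (5.82/22.51) = 0.1006 m³/day.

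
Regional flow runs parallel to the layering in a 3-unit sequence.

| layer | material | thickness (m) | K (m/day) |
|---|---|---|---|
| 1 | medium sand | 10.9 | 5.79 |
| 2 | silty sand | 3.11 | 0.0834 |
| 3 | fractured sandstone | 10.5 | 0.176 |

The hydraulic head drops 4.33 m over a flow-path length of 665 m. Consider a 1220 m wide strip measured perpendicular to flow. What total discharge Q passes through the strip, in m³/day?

518

Flow is parallel to layering, so each bed carries its own Darcy discharge and the transmissivities add.
Σ(K_i·b_i) = 5.79×10.9 + 0.0834×3.11 + 0.176×10.5 = 65.22 m²/day.
Hydraulic gradient i = Δh / L = 4.33 / 665 = 0.006511.
Q = Σ(K_i·b_i) · W · i = 65.22 × 1220 × 0.006511 = 518.1 m³/day.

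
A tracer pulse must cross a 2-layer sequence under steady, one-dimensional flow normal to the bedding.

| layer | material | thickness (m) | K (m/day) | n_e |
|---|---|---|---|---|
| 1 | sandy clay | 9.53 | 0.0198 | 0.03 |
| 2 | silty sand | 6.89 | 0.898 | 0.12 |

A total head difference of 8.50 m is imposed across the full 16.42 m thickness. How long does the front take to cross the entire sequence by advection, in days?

64.0

With flow normal to the layers, continuity requires the same specific discharge q through every layer.
Σ(b_i/K_i) = 9.53/0.0198 + 6.89/0.898 = 489.0 d.
q = Δh / Σ(b_i/K_i) = 8.50 / 489.0 = 0.01738 m/day.
In each layer the seepage velocity is v_i = q/n_i, so the layer transit time is t_i = b_i·n_i / q:
  layer 1 (sandy clay): t_1 = 9.53 × 0.03 / 0.01738 = 16.45 d
  layer 2 (silty sand): t_2 = 6.89 × 0.12 / 0.01738 = 47.56 d
Total t = Σ t_i = 64.01 days.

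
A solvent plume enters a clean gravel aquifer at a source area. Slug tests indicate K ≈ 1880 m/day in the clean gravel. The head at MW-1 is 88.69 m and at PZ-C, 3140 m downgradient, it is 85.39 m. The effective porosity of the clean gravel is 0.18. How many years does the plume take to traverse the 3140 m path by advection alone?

0.783

Hydraulic gradient i = (88.69 − 85.39) / 3140 = 3.3 / 3140 = 0.001051.
Darcy flux q = K · i = 1880 × 0.001051 = 1.976 m/day.
Seepage velocity v = q / n_e = 1.976 / 0.18 = 10.98 m/day.
Travel time t = L / v = 3140 / 10.98 = 286.1 days = 0.7832 years.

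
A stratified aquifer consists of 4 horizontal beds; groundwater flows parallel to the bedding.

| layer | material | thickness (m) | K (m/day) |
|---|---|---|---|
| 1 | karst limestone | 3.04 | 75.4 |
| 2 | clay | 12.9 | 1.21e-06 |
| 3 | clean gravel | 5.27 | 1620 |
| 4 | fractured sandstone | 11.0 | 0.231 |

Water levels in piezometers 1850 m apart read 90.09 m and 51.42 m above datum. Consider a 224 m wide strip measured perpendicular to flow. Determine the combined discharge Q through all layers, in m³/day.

41100

Flow is parallel to layering, so each bed carries its own Darcy discharge and the transmissivities add.
Σ(K_i·b_i) = 75.4×3.04 + 1.21e-06×12.9 + 1620×5.27 + 0.231×11.0 = 8769 m²/day.
Hydraulic gradient i = (90.09 − 51.42) / 1850 = 38.67 / 1850 = 0.02090.
Q = Σ(K_i·b_i) · W · i = 8769 × 224 × 0.02090 = 41059 m³/day.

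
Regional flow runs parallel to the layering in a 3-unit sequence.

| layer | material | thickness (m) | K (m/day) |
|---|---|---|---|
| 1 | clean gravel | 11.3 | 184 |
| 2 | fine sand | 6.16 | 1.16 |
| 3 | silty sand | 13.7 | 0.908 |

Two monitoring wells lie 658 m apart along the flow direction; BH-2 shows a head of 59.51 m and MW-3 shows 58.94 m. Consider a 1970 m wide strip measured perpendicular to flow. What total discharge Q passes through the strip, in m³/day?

Flow is parallel to layering, so each bed carries its own Darcy discharge and the transmissivities add.
Σ(K_i·b_i) = 184×11.3 + 1.16×6.16 + 0.908×13.7 = 2099 m²/day.
Hydraulic gradient i = (59.51 − 58.94) / 658 = 0.57 / 658 = 0.0008663.
Q = Σ(K_i·b_i) · W · i = 2099 × 1970 × 0.0008663 = 3582 m³/day.

3580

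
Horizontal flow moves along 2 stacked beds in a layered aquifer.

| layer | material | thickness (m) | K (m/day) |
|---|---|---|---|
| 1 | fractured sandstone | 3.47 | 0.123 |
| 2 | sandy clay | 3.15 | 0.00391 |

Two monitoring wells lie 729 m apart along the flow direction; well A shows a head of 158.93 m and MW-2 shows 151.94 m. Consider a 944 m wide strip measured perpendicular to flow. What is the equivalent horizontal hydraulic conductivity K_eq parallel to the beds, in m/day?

0.0663

Flow is parallel to layering, so each bed carries its own Darcy discharge and the transmissivities add.
Σ(K_i·b_i) = 0.123×3.47 + 0.00391×3.15 = 0.4391 m²/day.
Total thickness b = 6.620 m, so K_eq = Σ(K_i·b_i)/b = 0.06633 m/day.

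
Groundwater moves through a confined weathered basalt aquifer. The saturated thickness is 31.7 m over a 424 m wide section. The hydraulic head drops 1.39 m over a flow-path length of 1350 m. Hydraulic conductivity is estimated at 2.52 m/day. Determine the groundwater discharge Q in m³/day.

34.9

Cross-sectional area A = 424 × 31.7 = 13441 m².
Hydraulic gradient i = Δh / L = 1.39 / 1350 = 0.001030.
Darcy's law: Q = K · A · i = 2.520 × 13441 × 0.001030 = 34.87 m³/day.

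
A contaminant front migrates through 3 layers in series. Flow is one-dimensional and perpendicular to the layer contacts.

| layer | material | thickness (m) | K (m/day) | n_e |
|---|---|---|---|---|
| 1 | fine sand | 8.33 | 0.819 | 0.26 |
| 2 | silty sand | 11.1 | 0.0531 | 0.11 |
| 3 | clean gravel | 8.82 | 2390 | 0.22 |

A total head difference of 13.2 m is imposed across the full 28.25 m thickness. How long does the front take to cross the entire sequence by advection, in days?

With flow normal to the layers, continuity requires the same specific discharge q through every layer.
Σ(b_i/K_i) = 8.33/0.819 + 11.1/0.0531 + 8.82/2390 = 219.2 d.
q = Δh / Σ(b_i/K_i) = 13.2 / 219.2 = 0.06022 m/day.
In each layer the seepage velocity is v_i = q/n_i, so the layer transit time is t_i = b_i·n_i / q:
  layer 1 (fine sand): t_1 = 8.33 × 0.26 / 0.06022 = 35.97 d
  layer 2 (silty sand): t_2 = 11.1 × 0.11 / 0.06022 = 20.28 d
  layer 3 (clean gravel): t_3 = 8.82 × 0.22 / 0.06022 = 32.22 d
Total t = Σ t_i = 88.47 days.

88.5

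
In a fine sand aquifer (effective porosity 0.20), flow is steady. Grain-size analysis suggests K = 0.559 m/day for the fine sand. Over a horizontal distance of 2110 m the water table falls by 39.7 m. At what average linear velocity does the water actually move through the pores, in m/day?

0.0526

Hydraulic gradient i = Δh / L = 39.7 / 2110 = 0.01882.
Darcy flux q = K · i = 0.5590 × 0.01882 = 0.01052 m/day.
Seepage velocity v = q / n_e = 0.01052 / 0.20 = 0.05259 m/day.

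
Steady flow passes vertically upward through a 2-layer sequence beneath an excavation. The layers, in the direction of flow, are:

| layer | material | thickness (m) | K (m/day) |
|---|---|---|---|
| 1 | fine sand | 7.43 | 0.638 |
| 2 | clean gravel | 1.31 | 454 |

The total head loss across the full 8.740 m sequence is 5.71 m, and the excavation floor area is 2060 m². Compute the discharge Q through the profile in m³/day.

1010

Flow is perpendicular to layering, so the layers act in series and the equivalent K is the thickness-weighted harmonic mean.
Total thickness L = 7.43 + 1.31 = 8.740 m.
Σ(b_i/K_i) = 7.43/0.638 + 1.31/454 = 11.65 d.
K_eq = L / Σ(b_i/K_i) = 8.740 / 11.65 = 0.7503 m/day.
Q = K_eq · A · (Δh/L) = 0.7503 × 2060 × (5.71/8.740) = 1010 m³/day.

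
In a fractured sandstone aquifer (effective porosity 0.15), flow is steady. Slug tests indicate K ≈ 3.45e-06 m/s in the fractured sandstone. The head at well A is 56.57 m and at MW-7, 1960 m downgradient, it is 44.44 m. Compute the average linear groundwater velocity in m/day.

0.0123

Convert K: 3.45e-06 m/s × 86400 = 0.2981 m/day.
Hydraulic gradient i = (56.57 − 44.44) / 1960 = 12.13 / 1960 = 0.006189.
Darcy flux q = K · i = 0.2981 × 0.006189 = 0.001845 m/day.
Seepage velocity v = q / n_e = 0.001845 / 0.15 = 0.01230 m/day.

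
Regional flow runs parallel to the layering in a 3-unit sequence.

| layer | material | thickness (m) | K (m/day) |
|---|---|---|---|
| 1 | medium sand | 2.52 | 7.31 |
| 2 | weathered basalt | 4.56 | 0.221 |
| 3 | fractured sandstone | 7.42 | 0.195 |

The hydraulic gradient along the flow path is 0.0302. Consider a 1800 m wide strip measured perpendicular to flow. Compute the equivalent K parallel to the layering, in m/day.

Flow is parallel to layering, so each bed carries its own Darcy discharge and the transmissivities add.
Σ(K_i·b_i) = 7.31×2.52 + 0.221×4.56 + 0.195×7.42 = 20.88 m²/day.
Total thickness b = 14.50 m, so K_eq = Σ(K_i·b_i)/b = 1.440 m/day.

1.44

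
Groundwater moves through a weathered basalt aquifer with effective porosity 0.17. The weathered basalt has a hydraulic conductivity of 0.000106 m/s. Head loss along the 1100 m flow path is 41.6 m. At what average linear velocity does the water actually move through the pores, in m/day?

Convert K: 0.000106 m/s × 86400 = 9.158 m/day.
Hydraulic gradient i = Δh / L = 41.6 / 1100 = 0.03782.
Darcy flux q = K · i = 9.158 × 0.03782 = 0.3464 m/day.
Seepage velocity v = q / n_e = 0.3464 / 0.17 = 2.037 m/day.

2.04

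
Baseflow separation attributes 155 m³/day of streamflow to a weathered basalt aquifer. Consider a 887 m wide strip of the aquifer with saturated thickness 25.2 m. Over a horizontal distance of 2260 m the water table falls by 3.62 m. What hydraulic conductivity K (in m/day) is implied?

4.33

Cross-sectional area A = 887 × 25.2 = 22352 m².
Hydraulic gradient i = Δh / L = 3.62 / 2260 = 0.001602.
From Q = K·A·i, K = Q / (A·i) = 155 / (22352 × 0.001602) = 4.329 m/day.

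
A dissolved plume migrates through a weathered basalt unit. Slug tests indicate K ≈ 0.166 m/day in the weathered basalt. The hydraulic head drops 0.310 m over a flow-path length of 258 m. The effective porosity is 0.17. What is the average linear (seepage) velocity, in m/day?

Hydraulic gradient i = Δh / L = 0.310 / 258 = 0.001202.
Darcy flux q = K · i = 0.1660 × 0.001202 = 0.0001995 m/day.
Seepage velocity v = q / n_e = 0.0001995 / 0.17 = 0.001173 m/day.

0.00117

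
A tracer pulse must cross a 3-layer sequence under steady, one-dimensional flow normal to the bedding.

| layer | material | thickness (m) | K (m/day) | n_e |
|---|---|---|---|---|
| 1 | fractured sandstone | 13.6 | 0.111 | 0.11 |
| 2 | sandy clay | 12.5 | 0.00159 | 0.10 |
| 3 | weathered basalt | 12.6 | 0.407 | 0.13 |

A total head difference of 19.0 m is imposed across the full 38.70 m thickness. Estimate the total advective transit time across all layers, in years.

5.06

With flow normal to the layers, continuity requires the same specific discharge q through every layer.
Σ(b_i/K_i) = 13.6/0.111 + 12.5/0.00159 + 12.6/0.407 = 8015 d.
q = Δh / Σ(b_i/K_i) = 19.0 / 8015 = 0.002371 m/day.
In each layer the seepage velocity is v_i = q/n_i, so the layer transit time is t_i = b_i·n_i / q:
  layer 1 (fractured sandstone): t_1 = 13.6 × 0.11 / 0.002371 = 631.1 d
  layer 2 (sandy clay): t_2 = 12.5 × 0.10 / 0.002371 = 527.3 d
  layer 3 (weathered basalt): t_3 = 12.6 × 0.13 / 0.002371 = 691.0 d
Total t = Σ t_i = 1849 days = 5.063 years.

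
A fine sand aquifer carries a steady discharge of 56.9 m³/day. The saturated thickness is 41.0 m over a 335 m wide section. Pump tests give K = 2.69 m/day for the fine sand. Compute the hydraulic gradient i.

0.00154

Cross-sectional area A = 335 × 41.0 = 13735 m².
From Q = K·A·i, i = Q / (K·A) = 56.9 / (2.690 × 13735) = 0.001540.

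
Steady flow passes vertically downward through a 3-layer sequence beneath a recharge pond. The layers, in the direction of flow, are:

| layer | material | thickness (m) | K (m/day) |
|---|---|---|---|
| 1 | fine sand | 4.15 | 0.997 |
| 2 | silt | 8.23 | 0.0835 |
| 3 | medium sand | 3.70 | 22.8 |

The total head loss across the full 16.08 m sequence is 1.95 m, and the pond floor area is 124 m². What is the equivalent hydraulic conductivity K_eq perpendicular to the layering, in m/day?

0.156

Flow is perpendicular to layering, so the layers act in series and the equivalent K is the thickness-weighted harmonic mean.
Total thickness L = 4.15 + 8.23 + 3.70 = 16.08 m.
Σ(b_i/K_i) = 4.15/0.997 + 8.23/0.0835 + 3.70/22.8 = 102.9 d.
K_eq = L / Σ(b_i/K_i) = 16.08 / 102.9 = 0.1563 m/day.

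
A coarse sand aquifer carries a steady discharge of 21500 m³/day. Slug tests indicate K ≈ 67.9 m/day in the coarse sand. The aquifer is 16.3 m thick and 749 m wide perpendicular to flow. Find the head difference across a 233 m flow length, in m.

Cross-sectional area A = 749 × 16.3 = 12209 m².
From Q = K·A·i, i = Q / (K·A) = 21500 / (67.90 × 12209) = 0.02594.
Head loss Δh = i · L = 0.02594 × 233 = 6.043 m.

6.04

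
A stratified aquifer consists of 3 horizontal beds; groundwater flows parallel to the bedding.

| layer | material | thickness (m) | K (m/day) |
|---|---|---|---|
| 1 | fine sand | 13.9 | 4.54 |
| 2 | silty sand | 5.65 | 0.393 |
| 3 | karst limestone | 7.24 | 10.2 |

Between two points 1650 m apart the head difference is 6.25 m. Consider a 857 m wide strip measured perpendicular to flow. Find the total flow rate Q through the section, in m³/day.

452

Flow is parallel to layering, so each bed carries its own Darcy discharge and the transmissivities add.
Σ(K_i·b_i) = 4.54×13.9 + 0.393×5.65 + 10.2×7.24 = 139.2 m²/day.
Hydraulic gradient i = Δh / L = 6.25 / 1650 = 0.003788.
Q = Σ(K_i·b_i) · W · i = 139.2 × 857 × 0.003788 = 451.8 m³/day.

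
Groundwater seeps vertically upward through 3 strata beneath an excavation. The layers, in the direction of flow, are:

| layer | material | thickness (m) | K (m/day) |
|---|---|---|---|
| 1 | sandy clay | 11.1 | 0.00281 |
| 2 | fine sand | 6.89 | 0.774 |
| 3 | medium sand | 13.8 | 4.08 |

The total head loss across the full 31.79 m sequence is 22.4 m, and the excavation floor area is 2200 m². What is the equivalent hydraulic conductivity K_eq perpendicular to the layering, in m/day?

Flow is perpendicular to layering, so the layers act in series and the equivalent K is the thickness-weighted harmonic mean.
Total thickness L = 11.1 + 6.89 + 13.8 = 31.79 m.
Σ(b_i/K_i) = 11.1/0.00281 + 6.89/0.774 + 13.8/4.08 = 3962 d.
K_eq = L / Σ(b_i/K_i) = 31.79 / 3962 = 0.008023 m/day.

0.00802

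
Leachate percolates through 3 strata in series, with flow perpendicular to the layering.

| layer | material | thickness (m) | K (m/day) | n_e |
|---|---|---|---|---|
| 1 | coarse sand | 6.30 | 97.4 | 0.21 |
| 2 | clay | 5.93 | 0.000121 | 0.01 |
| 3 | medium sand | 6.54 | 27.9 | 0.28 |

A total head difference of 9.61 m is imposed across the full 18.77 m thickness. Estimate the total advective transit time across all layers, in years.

With flow normal to the layers, continuity requires the same specific discharge q through every layer.
Σ(b_i/K_i) = 6.30/97.4 + 5.93/0.000121 + 6.54/27.9 = 49009 d.
q = Δh / Σ(b_i/K_i) = 9.61 / 49009 = 0.0001961 m/day.
In each layer the seepage velocity is v_i = q/n_i, so the layer transit time is t_i = b_i·n_i / q:
  layer 1 (coarse sand): t_1 = 6.30 × 0.21 / 0.0001961 = 6747 d
  layer 2 (clay): t_2 = 5.93 × 0.01 / 0.0001961 = 302.4 d
  layer 3 (medium sand): t_3 = 6.54 × 0.28 / 0.0001961 = 9339 d
Total t = Σ t_i = 16388 days = 44.87 years.

44.9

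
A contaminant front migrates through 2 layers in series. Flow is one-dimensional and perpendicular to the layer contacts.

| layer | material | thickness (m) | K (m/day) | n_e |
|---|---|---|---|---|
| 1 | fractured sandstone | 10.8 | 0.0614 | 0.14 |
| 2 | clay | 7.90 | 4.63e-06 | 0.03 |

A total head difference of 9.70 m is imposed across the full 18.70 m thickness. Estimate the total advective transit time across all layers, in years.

With flow normal to the layers, continuity requires the same specific discharge q through every layer.
Σ(b_i/K_i) = 10.8/0.0614 + 7.90/4.63e-06 = 1.706e+06 d.
q = Δh / Σ(b_i/K_i) = 9.70 / 1.706e+06 = 5.684e-06 m/day.
In each layer the seepage velocity is v_i = q/n_i, so the layer transit time is t_i = b_i·n_i / q:
  layer 1 (fractured sandstone): t_1 = 10.8 × 0.14 / 5.684e-06 = 2.660e+05 d
  layer 2 (clay): t_2 = 7.90 × 0.03 / 5.684e-06 = 41693 d
Total t = Σ t_i = 3.077e+05 days = 842.4 years.

842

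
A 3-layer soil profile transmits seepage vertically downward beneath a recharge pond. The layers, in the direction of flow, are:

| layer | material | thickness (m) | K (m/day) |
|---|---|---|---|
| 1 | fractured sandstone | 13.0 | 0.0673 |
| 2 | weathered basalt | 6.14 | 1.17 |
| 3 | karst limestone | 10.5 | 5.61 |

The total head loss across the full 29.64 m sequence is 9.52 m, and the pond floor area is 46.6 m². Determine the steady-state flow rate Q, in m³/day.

Flow is perpendicular to layering, so the layers act in series and the equivalent K is the thickness-weighted harmonic mean.
Total thickness L = 13.0 + 6.14 + 10.5 = 29.64 m.
Σ(b_i/K_i) = 13.0/0.0673 + 6.14/1.17 + 10.5/5.61 = 200.3 d.
K_eq = L / Σ(b_i/K_i) = 29.64 / 200.3 = 0.1480 m/day.
Q = K_eq · A · (Δh/L) = 0.1480 × 46.6 × (9.52/29.64) = 2.215 m³/day.

2.22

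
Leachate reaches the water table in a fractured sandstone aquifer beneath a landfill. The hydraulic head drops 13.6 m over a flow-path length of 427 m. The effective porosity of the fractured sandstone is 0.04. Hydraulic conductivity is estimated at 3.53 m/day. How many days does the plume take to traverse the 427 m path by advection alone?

152

Hydraulic gradient i = Δh / L = 13.6 / 427 = 0.03185.
Darcy flux q = K · i = 3.530 × 0.03185 = 0.1124 m/day.
Seepage velocity v = q / n_e = 0.1124 / 0.04 = 2.811 m/day.
Travel time t = L / v = 427 / 2.811 = 151.9 days.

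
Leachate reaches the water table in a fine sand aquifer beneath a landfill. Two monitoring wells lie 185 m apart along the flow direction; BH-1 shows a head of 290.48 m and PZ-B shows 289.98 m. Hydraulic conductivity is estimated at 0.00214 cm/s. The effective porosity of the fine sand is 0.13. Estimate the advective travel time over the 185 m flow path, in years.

13.2

Convert K: 0.00214 cm/s × 864 = 1.849 m/day.
Hydraulic gradient i = (290.48 − 289.98) / 185 = 0.5 / 185 = 0.002703.
Darcy flux q = K · i = 1.849 × 0.002703 = 0.004997 m/day.
Seepage velocity v = q / n_e = 0.004997 / 0.13 = 0.03844 m/day.
Travel time t = L / v = 185 / 0.03844 = 4813 days = 13.18 years.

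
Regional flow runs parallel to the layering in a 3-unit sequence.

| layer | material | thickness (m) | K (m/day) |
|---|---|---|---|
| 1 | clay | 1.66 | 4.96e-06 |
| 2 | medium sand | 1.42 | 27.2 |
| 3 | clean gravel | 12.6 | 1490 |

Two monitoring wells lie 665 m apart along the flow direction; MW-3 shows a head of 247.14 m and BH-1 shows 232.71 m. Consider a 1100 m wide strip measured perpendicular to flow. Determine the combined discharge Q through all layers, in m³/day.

Flow is parallel to layering, so each bed carries its own Darcy discharge and the transmissivities add.
Σ(K_i·b_i) = 4.96e-06×1.66 + 27.2×1.42 + 1490×12.6 = 18813 m²/day.
Hydraulic gradient i = (247.14 − 232.71) / 665 = 14.43 / 665 = 0.02170.
Q = Σ(K_i·b_i) · W · i = 18813 × 1100 × 0.02170 = 4.490e+05 m³/day.

449000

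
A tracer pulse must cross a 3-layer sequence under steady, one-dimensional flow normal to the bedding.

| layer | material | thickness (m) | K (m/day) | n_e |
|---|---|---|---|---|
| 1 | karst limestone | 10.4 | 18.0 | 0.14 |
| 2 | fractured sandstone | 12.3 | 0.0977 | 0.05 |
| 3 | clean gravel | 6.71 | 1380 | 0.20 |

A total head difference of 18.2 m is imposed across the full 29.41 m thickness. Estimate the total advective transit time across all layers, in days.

With flow normal to the layers, continuity requires the same specific discharge q through every layer.
Σ(b_i/K_i) = 10.4/18.0 + 12.3/0.0977 + 6.71/1380 = 126.5 d.
q = Δh / Σ(b_i/K_i) = 18.2 / 126.5 = 0.1439 m/day.
In each layer the seepage velocity is v_i = q/n_i, so the layer transit time is t_i = b_i·n_i / q:
  layer 1 (karst limestone): t_1 = 10.4 × 0.14 / 0.1439 = 10.12 d
  layer 2 (fractured sandstone): t_2 = 12.3 × 0.05 / 0.1439 = 4.274 d
  layer 3 (clean gravel): t_3 = 6.71 × 0.20 / 0.1439 = 9.326 d
Total t = Σ t_i = 23.72 days.

23.7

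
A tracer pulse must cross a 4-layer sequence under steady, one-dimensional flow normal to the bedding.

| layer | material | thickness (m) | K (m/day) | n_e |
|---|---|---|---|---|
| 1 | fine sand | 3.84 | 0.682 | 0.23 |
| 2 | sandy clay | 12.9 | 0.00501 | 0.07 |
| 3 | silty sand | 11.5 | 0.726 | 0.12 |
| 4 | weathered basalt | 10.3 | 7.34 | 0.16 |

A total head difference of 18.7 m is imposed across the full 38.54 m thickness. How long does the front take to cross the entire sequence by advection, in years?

1.83

With flow normal to the layers, continuity requires the same specific discharge q through every layer.
Σ(b_i/K_i) = 3.84/0.682 + 12.9/0.00501 + 11.5/0.726 + 10.3/7.34 = 2598 d.
q = Δh / Σ(b_i/K_i) = 18.7 / 2598 = 0.007199 m/day.
In each layer the seepage velocity is v_i = q/n_i, so the layer transit time is t_i = b_i·n_i / q:
  layer 1 (fine sand): t_1 = 3.84 × 0.23 / 0.007199 = 122.7 d
  layer 2 (sandy clay): t_2 = 12.9 × 0.07 / 0.007199 = 125.4 d
  layer 3 (silty sand): t_3 = 11.5 × 0.12 / 0.007199 = 191.7 d
  layer 4 (weathered basalt): t_4 = 10.3 × 0.16 / 0.007199 = 228.9 d
Total t = Σ t_i = 668.8 days = 1.831 years.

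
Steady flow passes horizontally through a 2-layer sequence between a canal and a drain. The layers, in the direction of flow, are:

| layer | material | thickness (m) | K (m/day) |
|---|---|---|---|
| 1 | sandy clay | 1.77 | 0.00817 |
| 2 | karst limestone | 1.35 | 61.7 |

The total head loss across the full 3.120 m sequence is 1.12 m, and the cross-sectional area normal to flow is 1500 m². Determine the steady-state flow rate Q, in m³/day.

7.75

Flow is perpendicular to layering, so the layers act in series and the equivalent K is the thickness-weighted harmonic mean.
Total thickness L = 1.77 + 1.35 = 3.120 m.
Σ(b_i/K_i) = 1.77/0.00817 + 1.35/61.7 = 216.7 d.
K_eq = L / Σ(b_i/K_i) = 3.120 / 216.7 = 0.01440 m/day.
Q = K_eq · A · (Δh/L) = 0.01440 × 1500 × (1.12/3.120) = 7.754 m³/day.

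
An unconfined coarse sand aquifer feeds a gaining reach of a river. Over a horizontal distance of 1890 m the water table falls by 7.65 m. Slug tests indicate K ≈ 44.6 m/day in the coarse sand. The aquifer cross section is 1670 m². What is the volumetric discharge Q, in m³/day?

301

Hydraulic gradient i = Δh / L = 7.65 / 1890 = 0.004048.
Darcy's law: Q = K · A · i = 44.60 × 1670 × 0.004048 = 301.5 m³/day.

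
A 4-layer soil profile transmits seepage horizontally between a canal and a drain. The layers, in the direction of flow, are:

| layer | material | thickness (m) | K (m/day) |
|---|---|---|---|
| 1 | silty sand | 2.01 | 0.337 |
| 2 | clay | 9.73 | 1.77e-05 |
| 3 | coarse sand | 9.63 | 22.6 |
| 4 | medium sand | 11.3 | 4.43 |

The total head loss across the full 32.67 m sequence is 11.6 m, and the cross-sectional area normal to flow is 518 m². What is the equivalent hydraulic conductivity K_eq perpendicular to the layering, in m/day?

Flow is perpendicular to layering, so the layers act in series and the equivalent K is the thickness-weighted harmonic mean.
Total thickness L = 2.01 + 9.73 + 9.63 + 11.3 = 32.67 m.
Σ(b_i/K_i) = 2.01/0.337 + 9.73/1.77e-05 + 9.63/22.6 + 11.3/4.43 = 5.497e+05 d.
K_eq = L / Σ(b_i/K_i) = 32.67 / 5.497e+05 = 5.943e-05 m/day.

5.94e-05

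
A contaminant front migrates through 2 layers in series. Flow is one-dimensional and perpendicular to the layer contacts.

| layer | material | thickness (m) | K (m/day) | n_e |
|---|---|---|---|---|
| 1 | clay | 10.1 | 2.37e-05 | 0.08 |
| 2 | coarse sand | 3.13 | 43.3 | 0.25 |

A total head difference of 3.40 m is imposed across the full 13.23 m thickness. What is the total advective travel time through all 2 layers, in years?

With flow normal to the layers, continuity requires the same specific discharge q through every layer.
Σ(b_i/K_i) = 10.1/2.37e-05 + 3.13/43.3 = 4.262e+05 d.
q = Δh / Σ(b_i/K_i) = 3.40 / 4.262e+05 = 7.978e-06 m/day.
In each layer the seepage velocity is v_i = q/n_i, so the layer transit time is t_i = b_i·n_i / q:
  layer 1 (clay): t_1 = 10.1 × 0.08 / 7.978e-06 = 1.013e+05 d
  layer 2 (coarse sand): t_2 = 3.13 × 0.25 / 7.978e-06 = 98080 d
Total t = Σ t_i = 1.994e+05 days = 545.8 years.

546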